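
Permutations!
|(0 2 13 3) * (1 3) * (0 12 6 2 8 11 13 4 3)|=|(0 8 11 13 1)(2 4 3 12 6)|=5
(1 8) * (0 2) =(0 2)(1 8) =[2, 8, 0, 3, 4, 5, 6, 7, 1]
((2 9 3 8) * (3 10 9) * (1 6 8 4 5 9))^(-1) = ((1 6 8 2 3 4 5 9 10))^(-1) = (1 10 9 5 4 3 2 8 6)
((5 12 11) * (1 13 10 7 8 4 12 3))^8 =(1 5 12 8 10)(3 11 4 7 13)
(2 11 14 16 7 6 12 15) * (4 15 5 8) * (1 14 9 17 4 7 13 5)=(1 14 16 13 5 8 7 6 12)(2 11 9 17 4 15)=[0, 14, 11, 3, 15, 8, 12, 6, 7, 17, 10, 9, 1, 5, 16, 2, 13, 4]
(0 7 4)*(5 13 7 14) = [14, 1, 2, 3, 0, 13, 6, 4, 8, 9, 10, 11, 12, 7, 5] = (0 14 5 13 7 4)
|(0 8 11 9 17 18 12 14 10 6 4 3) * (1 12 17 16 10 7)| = |(0 8 11 9 16 10 6 4 3)(1 12 14 7)(17 18)| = 36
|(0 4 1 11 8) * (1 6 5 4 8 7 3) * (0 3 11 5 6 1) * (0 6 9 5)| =8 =|(0 8 3 6 9 5 4 1)(7 11)|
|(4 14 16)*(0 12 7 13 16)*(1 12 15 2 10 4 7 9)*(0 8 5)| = 24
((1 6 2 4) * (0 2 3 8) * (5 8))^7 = ((0 2 4 1 6 3 5 8))^7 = (0 8 5 3 6 1 4 2)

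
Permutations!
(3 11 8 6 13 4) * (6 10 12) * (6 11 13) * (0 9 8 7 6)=(0 9 8 10 12 11 7 6)(3 13 4)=[9, 1, 2, 13, 3, 5, 0, 6, 10, 8, 12, 7, 11, 4]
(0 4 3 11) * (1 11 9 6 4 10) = (0 10 1 11)(3 9 6 4) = [10, 11, 2, 9, 3, 5, 4, 7, 8, 6, 1, 0]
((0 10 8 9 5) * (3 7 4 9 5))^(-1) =(0 5 8 10)(3 9 4 7)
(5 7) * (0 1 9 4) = (0 1 9 4)(5 7) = [1, 9, 2, 3, 0, 7, 6, 5, 8, 4]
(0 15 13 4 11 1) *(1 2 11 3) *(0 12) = (0 15 13 4 3 1 12)(2 11) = [15, 12, 11, 1, 3, 5, 6, 7, 8, 9, 10, 2, 0, 4, 14, 13]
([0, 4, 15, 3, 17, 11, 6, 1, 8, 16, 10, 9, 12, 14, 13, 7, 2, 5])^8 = [0, 15, 9, 3, 7, 4, 6, 2, 8, 5, 10, 17, 12, 13, 14, 16, 11, 1]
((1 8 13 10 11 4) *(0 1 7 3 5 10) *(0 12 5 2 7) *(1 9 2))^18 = ((0 9 2 7 3 1 8 13 12 5 10 11 4))^18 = (0 1 10 2 13 4 3 5 9 8 11 7 12)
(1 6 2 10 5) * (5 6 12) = (1 12 5)(2 10 6) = [0, 12, 10, 3, 4, 1, 2, 7, 8, 9, 6, 11, 5]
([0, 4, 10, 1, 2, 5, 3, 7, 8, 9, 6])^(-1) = (1 3 6 10 2 4)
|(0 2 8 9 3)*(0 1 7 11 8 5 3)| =|(0 2 5 3 1 7 11 8 9)| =9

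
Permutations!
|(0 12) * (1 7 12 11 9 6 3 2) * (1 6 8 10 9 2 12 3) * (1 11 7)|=12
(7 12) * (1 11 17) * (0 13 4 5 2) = (0 13 4 5 2)(1 11 17)(7 12) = [13, 11, 0, 3, 5, 2, 6, 12, 8, 9, 10, 17, 7, 4, 14, 15, 16, 1]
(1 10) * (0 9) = (0 9)(1 10) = [9, 10, 2, 3, 4, 5, 6, 7, 8, 0, 1]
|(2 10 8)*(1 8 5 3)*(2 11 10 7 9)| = 6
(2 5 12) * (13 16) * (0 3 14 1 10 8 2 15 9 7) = (0 3 14 1 10 8 2 5 12 15 9 7)(13 16) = [3, 10, 5, 14, 4, 12, 6, 0, 2, 7, 8, 11, 15, 16, 1, 9, 13]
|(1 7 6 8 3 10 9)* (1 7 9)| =7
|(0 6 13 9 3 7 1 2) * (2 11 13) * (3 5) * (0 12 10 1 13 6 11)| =35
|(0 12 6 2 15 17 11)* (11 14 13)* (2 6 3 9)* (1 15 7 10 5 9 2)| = 14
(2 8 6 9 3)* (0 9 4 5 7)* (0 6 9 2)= [2, 1, 8, 0, 5, 7, 4, 6, 9, 3]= (0 2 8 9 3)(4 5 7 6)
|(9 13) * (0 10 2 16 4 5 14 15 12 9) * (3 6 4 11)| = |(0 10 2 16 11 3 6 4 5 14 15 12 9 13)| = 14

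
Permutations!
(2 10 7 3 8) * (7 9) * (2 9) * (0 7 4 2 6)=(0 7 3 8 9 4 2 10 6)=[7, 1, 10, 8, 2, 5, 0, 3, 9, 4, 6]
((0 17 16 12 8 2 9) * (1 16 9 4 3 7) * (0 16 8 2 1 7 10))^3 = (0 16 4)(1 8)(2 10 9)(3 17 12)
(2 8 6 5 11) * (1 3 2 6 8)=(1 3 2)(5 11 6)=[0, 3, 1, 2, 4, 11, 5, 7, 8, 9, 10, 6]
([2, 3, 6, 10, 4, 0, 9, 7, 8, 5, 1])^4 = [5, 3, 0, 10, 4, 9, 2, 7, 8, 6, 1]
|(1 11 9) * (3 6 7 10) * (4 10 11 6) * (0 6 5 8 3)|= 11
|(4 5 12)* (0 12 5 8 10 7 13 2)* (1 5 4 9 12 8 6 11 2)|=22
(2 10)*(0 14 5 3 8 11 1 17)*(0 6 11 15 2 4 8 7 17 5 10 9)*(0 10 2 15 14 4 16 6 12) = (0 4 8 14 2 9 10 16 6 11 1 5 3 7 17 12) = [4, 5, 9, 7, 8, 3, 11, 17, 14, 10, 16, 1, 0, 13, 2, 15, 6, 12]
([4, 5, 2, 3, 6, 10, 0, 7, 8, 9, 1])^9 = (10)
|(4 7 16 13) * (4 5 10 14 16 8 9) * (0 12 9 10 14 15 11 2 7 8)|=20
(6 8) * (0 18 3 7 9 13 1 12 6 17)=[18, 12, 2, 7, 4, 5, 8, 9, 17, 13, 10, 11, 6, 1, 14, 15, 16, 0, 3]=(0 18 3 7 9 13 1 12 6 8 17)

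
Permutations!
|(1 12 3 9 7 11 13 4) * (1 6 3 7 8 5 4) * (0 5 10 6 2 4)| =10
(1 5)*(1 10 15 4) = (1 5 10 15 4) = [0, 5, 2, 3, 1, 10, 6, 7, 8, 9, 15, 11, 12, 13, 14, 4]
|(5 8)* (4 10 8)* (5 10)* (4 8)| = 4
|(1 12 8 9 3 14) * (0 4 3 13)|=9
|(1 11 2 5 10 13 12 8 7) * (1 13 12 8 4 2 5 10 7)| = 12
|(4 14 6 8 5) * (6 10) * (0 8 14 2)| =15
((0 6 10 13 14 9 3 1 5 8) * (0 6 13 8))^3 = ((0 13 14 9 3 1 5)(6 10 8))^3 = (0 9 5 14 1 13 3)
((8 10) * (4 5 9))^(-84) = (10)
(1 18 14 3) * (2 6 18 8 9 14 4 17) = (1 8 9 14 3)(2 6 18 4 17) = [0, 8, 6, 1, 17, 5, 18, 7, 9, 14, 10, 11, 12, 13, 3, 15, 16, 2, 4]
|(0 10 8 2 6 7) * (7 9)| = 7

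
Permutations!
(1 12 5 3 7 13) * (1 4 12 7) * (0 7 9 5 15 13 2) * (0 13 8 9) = [7, 0, 13, 1, 12, 3, 6, 2, 9, 5, 10, 11, 15, 4, 14, 8] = (0 7 2 13 4 12 15 8 9 5 3 1)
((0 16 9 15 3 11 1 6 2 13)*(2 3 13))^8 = ((0 16 9 15 13)(1 6 3 11))^8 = (0 15 16 13 9)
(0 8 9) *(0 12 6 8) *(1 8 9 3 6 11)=[0, 8, 2, 6, 4, 5, 9, 7, 3, 12, 10, 1, 11]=(1 8 3 6 9 12 11)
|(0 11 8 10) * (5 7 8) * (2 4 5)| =8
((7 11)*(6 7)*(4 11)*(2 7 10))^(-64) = (2 4 6)(7 11 10)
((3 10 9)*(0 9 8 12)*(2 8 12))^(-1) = ((0 9 3 10 12)(2 8))^(-1) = (0 12 10 3 9)(2 8)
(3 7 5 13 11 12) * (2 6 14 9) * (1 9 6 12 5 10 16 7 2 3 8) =(1 9 3 2 12 8)(5 13 11)(6 14)(7 10 16) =[0, 9, 12, 2, 4, 13, 14, 10, 1, 3, 16, 5, 8, 11, 6, 15, 7]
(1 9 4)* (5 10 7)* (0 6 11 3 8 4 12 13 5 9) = (0 6 11 3 8 4 1)(5 10 7 9 12 13) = [6, 0, 2, 8, 1, 10, 11, 9, 4, 12, 7, 3, 13, 5]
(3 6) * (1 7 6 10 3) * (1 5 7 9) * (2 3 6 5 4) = (1 9)(2 3 10 6 4)(5 7) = [0, 9, 3, 10, 2, 7, 4, 5, 8, 1, 6]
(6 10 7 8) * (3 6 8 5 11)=(3 6 10 7 5 11)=[0, 1, 2, 6, 4, 11, 10, 5, 8, 9, 7, 3]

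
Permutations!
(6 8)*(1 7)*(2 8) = (1 7)(2 8 6) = [0, 7, 8, 3, 4, 5, 2, 1, 6]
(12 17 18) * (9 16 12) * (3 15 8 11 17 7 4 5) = [0, 1, 2, 15, 5, 3, 6, 4, 11, 16, 10, 17, 7, 13, 14, 8, 12, 18, 9] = (3 15 8 11 17 18 9 16 12 7 4 5)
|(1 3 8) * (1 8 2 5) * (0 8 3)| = |(0 8 3 2 5 1)| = 6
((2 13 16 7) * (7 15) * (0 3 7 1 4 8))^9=(0 8 4 1 15 16 13 2 7 3)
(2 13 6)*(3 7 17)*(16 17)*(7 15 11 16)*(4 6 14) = [0, 1, 13, 15, 6, 5, 2, 7, 8, 9, 10, 16, 12, 14, 4, 11, 17, 3] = (2 13 14 4 6)(3 15 11 16 17)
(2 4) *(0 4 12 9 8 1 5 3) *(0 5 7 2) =(0 4)(1 7 2 12 9 8)(3 5) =[4, 7, 12, 5, 0, 3, 6, 2, 1, 8, 10, 11, 9]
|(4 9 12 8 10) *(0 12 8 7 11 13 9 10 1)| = |(0 12 7 11 13 9 8 1)(4 10)| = 8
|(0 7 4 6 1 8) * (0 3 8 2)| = |(0 7 4 6 1 2)(3 8)| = 6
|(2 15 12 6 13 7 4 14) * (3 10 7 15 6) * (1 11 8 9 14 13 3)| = |(1 11 8 9 14 2 6 3 10 7 4 13 15 12)| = 14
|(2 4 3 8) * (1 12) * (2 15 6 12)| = |(1 2 4 3 8 15 6 12)| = 8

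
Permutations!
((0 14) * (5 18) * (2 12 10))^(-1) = (0 14)(2 10 12)(5 18)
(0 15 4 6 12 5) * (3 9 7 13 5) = (0 15 4 6 12 3 9 7 13 5) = [15, 1, 2, 9, 6, 0, 12, 13, 8, 7, 10, 11, 3, 5, 14, 4]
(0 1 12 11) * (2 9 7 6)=(0 1 12 11)(2 9 7 6)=[1, 12, 9, 3, 4, 5, 2, 6, 8, 7, 10, 0, 11]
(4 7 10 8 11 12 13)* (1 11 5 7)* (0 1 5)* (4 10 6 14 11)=[1, 4, 2, 3, 5, 7, 14, 6, 0, 9, 8, 12, 13, 10, 11]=(0 1 4 5 7 6 14 11 12 13 10 8)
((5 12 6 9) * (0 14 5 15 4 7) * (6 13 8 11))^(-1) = ((0 14 5 12 13 8 11 6 9 15 4 7))^(-1) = (0 7 4 15 9 6 11 8 13 12 5 14)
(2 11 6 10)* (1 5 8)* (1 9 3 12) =(1 5 8 9 3 12)(2 11 6 10) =[0, 5, 11, 12, 4, 8, 10, 7, 9, 3, 2, 6, 1]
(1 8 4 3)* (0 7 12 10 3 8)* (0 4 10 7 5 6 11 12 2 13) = [5, 4, 13, 1, 8, 6, 11, 2, 10, 9, 3, 12, 7, 0] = (0 5 6 11 12 7 2 13)(1 4 8 10 3)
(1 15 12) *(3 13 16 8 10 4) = (1 15 12)(3 13 16 8 10 4) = [0, 15, 2, 13, 3, 5, 6, 7, 10, 9, 4, 11, 1, 16, 14, 12, 8]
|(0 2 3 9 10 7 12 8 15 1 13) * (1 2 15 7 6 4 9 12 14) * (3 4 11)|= |(0 15 2 4 9 10 6 11 3 12 8 7 14 1 13)|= 15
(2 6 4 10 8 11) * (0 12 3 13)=[12, 1, 6, 13, 10, 5, 4, 7, 11, 9, 8, 2, 3, 0]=(0 12 3 13)(2 6 4 10 8 11)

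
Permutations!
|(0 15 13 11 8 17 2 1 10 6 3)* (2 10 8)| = 11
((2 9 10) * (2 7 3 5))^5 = ((2 9 10 7 3 5))^5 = (2 5 3 7 10 9)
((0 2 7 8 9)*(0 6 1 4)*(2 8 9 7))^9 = (0 7 6 4 8 9 1)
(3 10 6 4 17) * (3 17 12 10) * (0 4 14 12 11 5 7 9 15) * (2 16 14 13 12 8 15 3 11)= (17)(0 4 2 16 14 8 15)(3 11 5 7 9)(6 13 12 10)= [4, 1, 16, 11, 2, 7, 13, 9, 15, 3, 6, 5, 10, 12, 8, 0, 14, 17]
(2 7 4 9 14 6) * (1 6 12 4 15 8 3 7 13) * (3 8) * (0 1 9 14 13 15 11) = (0 1 6 2 15 3 7 11)(4 14 12)(9 13) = [1, 6, 15, 7, 14, 5, 2, 11, 8, 13, 10, 0, 4, 9, 12, 3]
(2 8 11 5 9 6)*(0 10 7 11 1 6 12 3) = (0 10 7 11 5 9 12 3)(1 6 2 8) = [10, 6, 8, 0, 4, 9, 2, 11, 1, 12, 7, 5, 3]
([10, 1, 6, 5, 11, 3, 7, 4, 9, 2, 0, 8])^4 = (2 11 6 8 7 9 4)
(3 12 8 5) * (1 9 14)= (1 9 14)(3 12 8 5)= [0, 9, 2, 12, 4, 3, 6, 7, 5, 14, 10, 11, 8, 13, 1]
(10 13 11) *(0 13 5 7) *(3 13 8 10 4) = (0 8 10 5 7)(3 13 11 4) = [8, 1, 2, 13, 3, 7, 6, 0, 10, 9, 5, 4, 12, 11]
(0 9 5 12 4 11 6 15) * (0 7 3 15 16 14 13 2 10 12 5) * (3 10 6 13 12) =(0 9)(2 6 16 14 12 4 11 13)(3 15 7 10) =[9, 1, 6, 15, 11, 5, 16, 10, 8, 0, 3, 13, 4, 2, 12, 7, 14]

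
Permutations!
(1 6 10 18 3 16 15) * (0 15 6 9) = (0 15 1 9)(3 16 6 10 18) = [15, 9, 2, 16, 4, 5, 10, 7, 8, 0, 18, 11, 12, 13, 14, 1, 6, 17, 3]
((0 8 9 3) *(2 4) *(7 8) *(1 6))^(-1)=((0 7 8 9 3)(1 6)(2 4))^(-1)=(0 3 9 8 7)(1 6)(2 4)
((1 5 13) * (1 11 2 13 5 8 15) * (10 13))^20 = ((1 8 15)(2 10 13 11))^20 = (1 15 8)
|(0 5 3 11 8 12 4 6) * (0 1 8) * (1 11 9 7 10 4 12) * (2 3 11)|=42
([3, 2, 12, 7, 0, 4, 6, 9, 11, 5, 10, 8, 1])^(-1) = (0 4 5 9 7 3)(1 12 2)(8 11)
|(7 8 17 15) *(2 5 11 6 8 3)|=|(2 5 11 6 8 17 15 7 3)|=9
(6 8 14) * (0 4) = [4, 1, 2, 3, 0, 5, 8, 7, 14, 9, 10, 11, 12, 13, 6] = (0 4)(6 8 14)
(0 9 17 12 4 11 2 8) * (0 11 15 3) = (0 9 17 12 4 15 3)(2 8 11) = [9, 1, 8, 0, 15, 5, 6, 7, 11, 17, 10, 2, 4, 13, 14, 3, 16, 12]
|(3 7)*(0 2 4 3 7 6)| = 5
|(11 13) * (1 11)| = |(1 11 13)| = 3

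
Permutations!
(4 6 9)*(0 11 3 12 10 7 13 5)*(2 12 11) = [2, 1, 12, 11, 6, 0, 9, 13, 8, 4, 7, 3, 10, 5] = (0 2 12 10 7 13 5)(3 11)(4 6 9)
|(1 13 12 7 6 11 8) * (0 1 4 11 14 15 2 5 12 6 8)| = 13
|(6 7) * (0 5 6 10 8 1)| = 7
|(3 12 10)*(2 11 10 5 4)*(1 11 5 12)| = |(12)(1 11 10 3)(2 5 4)| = 12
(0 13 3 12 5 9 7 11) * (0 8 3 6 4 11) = (0 13 6 4 11 8 3 12 5 9 7) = [13, 1, 2, 12, 11, 9, 4, 0, 3, 7, 10, 8, 5, 6]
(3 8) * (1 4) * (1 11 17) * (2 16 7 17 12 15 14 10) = [0, 4, 16, 8, 11, 5, 6, 17, 3, 9, 2, 12, 15, 13, 10, 14, 7, 1] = (1 4 11 12 15 14 10 2 16 7 17)(3 8)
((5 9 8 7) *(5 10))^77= ((5 9 8 7 10))^77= (5 8 10 9 7)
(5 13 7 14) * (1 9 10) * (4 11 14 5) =(1 9 10)(4 11 14)(5 13 7) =[0, 9, 2, 3, 11, 13, 6, 5, 8, 10, 1, 14, 12, 7, 4]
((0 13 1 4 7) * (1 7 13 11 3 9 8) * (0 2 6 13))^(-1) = (0 4 1 8 9 3 11)(2 7 13 6)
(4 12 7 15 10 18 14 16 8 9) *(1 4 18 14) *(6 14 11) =(1 4 12 7 15 10 11 6 14 16 8 9 18) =[0, 4, 2, 3, 12, 5, 14, 15, 9, 18, 11, 6, 7, 13, 16, 10, 8, 17, 1]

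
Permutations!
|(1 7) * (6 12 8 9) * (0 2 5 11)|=|(0 2 5 11)(1 7)(6 12 8 9)|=4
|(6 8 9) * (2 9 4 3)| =|(2 9 6 8 4 3)| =6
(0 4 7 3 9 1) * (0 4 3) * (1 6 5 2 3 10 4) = [10, 1, 3, 9, 7, 2, 5, 0, 8, 6, 4] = (0 10 4 7)(2 3 9 6 5)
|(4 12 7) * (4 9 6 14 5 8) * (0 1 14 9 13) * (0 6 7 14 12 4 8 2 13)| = 10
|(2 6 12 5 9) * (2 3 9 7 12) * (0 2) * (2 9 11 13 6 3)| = |(0 9 2 3 11 13 6)(5 7 12)| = 21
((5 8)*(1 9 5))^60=((1 9 5 8))^60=(9)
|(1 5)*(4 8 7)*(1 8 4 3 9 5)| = 5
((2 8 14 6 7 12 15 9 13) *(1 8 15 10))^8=(15)(1 8 14 6 7 12 10)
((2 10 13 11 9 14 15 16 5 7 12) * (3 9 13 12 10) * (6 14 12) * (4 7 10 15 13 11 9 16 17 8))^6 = ((2 3 16 5 10 6 14 13 9 12)(4 7 15 17 8))^6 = (2 14 16 9 10)(3 13 5 12 6)(4 7 15 17 8)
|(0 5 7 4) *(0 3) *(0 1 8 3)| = 12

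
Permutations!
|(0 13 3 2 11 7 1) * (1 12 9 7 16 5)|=|(0 13 3 2 11 16 5 1)(7 12 9)|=24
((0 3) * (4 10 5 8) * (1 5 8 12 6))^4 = ((0 3)(1 5 12 6)(4 10 8))^4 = (12)(4 10 8)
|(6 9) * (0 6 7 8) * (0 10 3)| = 7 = |(0 6 9 7 8 10 3)|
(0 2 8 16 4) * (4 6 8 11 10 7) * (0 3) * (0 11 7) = (0 2 7 4 3 11 10)(6 8 16) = [2, 1, 7, 11, 3, 5, 8, 4, 16, 9, 0, 10, 12, 13, 14, 15, 6]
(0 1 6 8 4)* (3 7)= (0 1 6 8 4)(3 7)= [1, 6, 2, 7, 0, 5, 8, 3, 4]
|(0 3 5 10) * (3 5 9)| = |(0 5 10)(3 9)| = 6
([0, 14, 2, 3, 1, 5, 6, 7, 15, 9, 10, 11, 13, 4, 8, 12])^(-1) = (1 4 13 12 15 8 14)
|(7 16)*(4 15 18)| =6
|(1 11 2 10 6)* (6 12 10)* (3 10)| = 12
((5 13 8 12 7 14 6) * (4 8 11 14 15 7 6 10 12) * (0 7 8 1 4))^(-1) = ((0 7 15 8)(1 4)(5 13 11 14 10 12 6))^(-1) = (0 8 15 7)(1 4)(5 6 12 10 14 11 13)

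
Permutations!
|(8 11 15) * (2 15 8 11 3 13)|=|(2 15 11 8 3 13)|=6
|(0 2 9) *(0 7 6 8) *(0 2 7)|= 6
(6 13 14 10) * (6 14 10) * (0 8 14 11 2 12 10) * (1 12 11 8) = (0 1 12 10 8 14 6 13)(2 11) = [1, 12, 11, 3, 4, 5, 13, 7, 14, 9, 8, 2, 10, 0, 6]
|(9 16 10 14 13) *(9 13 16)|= 3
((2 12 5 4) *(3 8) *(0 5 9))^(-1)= ((0 5 4 2 12 9)(3 8))^(-1)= (0 9 12 2 4 5)(3 8)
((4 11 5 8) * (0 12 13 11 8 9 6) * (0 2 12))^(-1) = (2 6 9 5 11 13 12)(4 8) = ((2 12 13 11 5 9 6)(4 8))^(-1)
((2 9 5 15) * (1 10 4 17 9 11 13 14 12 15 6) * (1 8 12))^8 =(1 12 4 2 9 13 6)(5 14 8 10 15 17 11)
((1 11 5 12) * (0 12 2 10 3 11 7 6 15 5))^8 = ((0 12 1 7 6 15 5 2 10 3 11))^8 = (0 10 15 1 11 2 6 12 3 5 7)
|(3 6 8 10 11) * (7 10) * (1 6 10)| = 12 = |(1 6 8 7)(3 10 11)|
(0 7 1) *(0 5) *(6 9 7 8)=(0 8 6 9 7 1 5)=[8, 5, 2, 3, 4, 0, 9, 1, 6, 7]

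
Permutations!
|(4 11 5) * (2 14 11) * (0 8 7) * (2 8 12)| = 9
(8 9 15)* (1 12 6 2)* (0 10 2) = (0 10 2 1 12 6)(8 9 15) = [10, 12, 1, 3, 4, 5, 0, 7, 9, 15, 2, 11, 6, 13, 14, 8]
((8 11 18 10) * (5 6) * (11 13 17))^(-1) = (5 6)(8 10 18 11 17 13)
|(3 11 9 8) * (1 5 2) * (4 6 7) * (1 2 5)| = 12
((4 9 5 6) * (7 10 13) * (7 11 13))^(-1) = (4 6 5 9)(7 10)(11 13)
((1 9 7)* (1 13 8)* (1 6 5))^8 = ((1 9 7 13 8 6 5))^8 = (1 9 7 13 8 6 5)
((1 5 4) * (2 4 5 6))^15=(1 4 2 6)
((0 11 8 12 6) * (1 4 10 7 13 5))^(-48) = ((0 11 8 12 6)(1 4 10 7 13 5))^(-48) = (13)(0 8 6 11 12)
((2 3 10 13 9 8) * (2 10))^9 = ((2 3)(8 10 13 9))^9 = (2 3)(8 10 13 9)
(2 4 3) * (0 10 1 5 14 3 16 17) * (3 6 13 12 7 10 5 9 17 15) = (0 5 14 6 13 12 7 10 1 9 17)(2 4 16 15 3) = [5, 9, 4, 2, 16, 14, 13, 10, 8, 17, 1, 11, 7, 12, 6, 3, 15, 0]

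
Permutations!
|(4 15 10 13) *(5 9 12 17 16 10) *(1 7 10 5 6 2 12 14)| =|(1 7 10 13 4 15 6 2 12 17 16 5 9 14)| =14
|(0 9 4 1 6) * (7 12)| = 10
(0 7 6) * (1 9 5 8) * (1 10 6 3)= (0 7 3 1 9 5 8 10 6)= [7, 9, 2, 1, 4, 8, 0, 3, 10, 5, 6]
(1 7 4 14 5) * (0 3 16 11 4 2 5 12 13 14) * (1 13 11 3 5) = [5, 7, 1, 16, 0, 13, 6, 2, 8, 9, 10, 4, 11, 14, 12, 15, 3] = (0 5 13 14 12 11 4)(1 7 2)(3 16)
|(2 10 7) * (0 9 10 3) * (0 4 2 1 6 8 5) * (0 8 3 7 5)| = |(0 9 10 5 8)(1 6 3 4 2 7)| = 30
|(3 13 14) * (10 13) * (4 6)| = 4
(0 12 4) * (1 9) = (0 12 4)(1 9) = [12, 9, 2, 3, 0, 5, 6, 7, 8, 1, 10, 11, 4]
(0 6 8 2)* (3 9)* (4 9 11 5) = [6, 1, 0, 11, 9, 4, 8, 7, 2, 3, 10, 5] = (0 6 8 2)(3 11 5 4 9)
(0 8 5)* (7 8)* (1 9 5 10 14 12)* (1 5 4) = (0 7 8 10 14 12 5)(1 9 4) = [7, 9, 2, 3, 1, 0, 6, 8, 10, 4, 14, 11, 5, 13, 12]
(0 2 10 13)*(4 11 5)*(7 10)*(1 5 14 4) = (0 2 7 10 13)(1 5)(4 11 14) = [2, 5, 7, 3, 11, 1, 6, 10, 8, 9, 13, 14, 12, 0, 4]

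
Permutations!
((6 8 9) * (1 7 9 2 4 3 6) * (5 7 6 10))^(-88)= ((1 6 8 2 4 3 10 5 7 9))^(-88)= (1 8 4 10 7)(2 3 5 9 6)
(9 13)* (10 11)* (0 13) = (0 13 9)(10 11) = [13, 1, 2, 3, 4, 5, 6, 7, 8, 0, 11, 10, 12, 9]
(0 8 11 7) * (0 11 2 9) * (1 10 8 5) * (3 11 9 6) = [5, 10, 6, 11, 4, 1, 3, 9, 2, 0, 8, 7] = (0 5 1 10 8 2 6 3 11 7 9)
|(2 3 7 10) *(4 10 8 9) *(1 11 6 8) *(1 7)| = 9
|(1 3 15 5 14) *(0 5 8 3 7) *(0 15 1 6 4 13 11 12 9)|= 45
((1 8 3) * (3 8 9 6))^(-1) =((1 9 6 3))^(-1) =(1 3 6 9)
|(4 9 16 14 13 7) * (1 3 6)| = 6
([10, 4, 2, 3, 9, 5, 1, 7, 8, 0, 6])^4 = (0 4 6)(1 10 9)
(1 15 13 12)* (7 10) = [0, 15, 2, 3, 4, 5, 6, 10, 8, 9, 7, 11, 1, 12, 14, 13] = (1 15 13 12)(7 10)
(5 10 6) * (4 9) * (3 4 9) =(3 4)(5 10 6) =[0, 1, 2, 4, 3, 10, 5, 7, 8, 9, 6]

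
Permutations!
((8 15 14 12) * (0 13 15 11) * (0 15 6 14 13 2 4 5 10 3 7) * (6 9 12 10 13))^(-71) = (0 13 11 10 2 9 15 3 4 12 6 7 5 8 14)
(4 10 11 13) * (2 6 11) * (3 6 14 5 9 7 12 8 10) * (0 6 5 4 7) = (0 6 11 13 7 12 8 10 2 14 4 3 5 9) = [6, 1, 14, 5, 3, 9, 11, 12, 10, 0, 2, 13, 8, 7, 4]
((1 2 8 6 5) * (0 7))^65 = ((0 7)(1 2 8 6 5))^65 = (8)(0 7)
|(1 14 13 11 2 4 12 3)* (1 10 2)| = |(1 14 13 11)(2 4 12 3 10)| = 20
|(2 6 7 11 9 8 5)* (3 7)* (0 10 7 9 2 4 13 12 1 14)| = 15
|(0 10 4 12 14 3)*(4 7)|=|(0 10 7 4 12 14 3)|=7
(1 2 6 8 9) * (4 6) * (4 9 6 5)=[0, 2, 9, 3, 5, 4, 8, 7, 6, 1]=(1 2 9)(4 5)(6 8)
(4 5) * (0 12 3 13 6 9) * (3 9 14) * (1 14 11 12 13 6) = (0 13 1 14 3 6 11 12 9)(4 5) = [13, 14, 2, 6, 5, 4, 11, 7, 8, 0, 10, 12, 9, 1, 3]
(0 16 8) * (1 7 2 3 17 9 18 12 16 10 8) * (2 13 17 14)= (0 10 8)(1 7 13 17 9 18 12 16)(2 3 14)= [10, 7, 3, 14, 4, 5, 6, 13, 0, 18, 8, 11, 16, 17, 2, 15, 1, 9, 12]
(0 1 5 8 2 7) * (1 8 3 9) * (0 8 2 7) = [2, 5, 0, 9, 4, 3, 6, 8, 7, 1] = (0 2)(1 5 3 9)(7 8)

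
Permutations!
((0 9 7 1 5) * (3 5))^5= (0 5 3 1 7 9)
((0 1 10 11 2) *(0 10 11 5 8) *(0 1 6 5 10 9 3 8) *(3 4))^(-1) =((0 6 5)(1 11 2 9 4 3 8))^(-1) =(0 5 6)(1 8 3 4 9 2 11)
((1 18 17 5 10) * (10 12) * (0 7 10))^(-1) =((0 7 10 1 18 17 5 12))^(-1) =(0 12 5 17 18 1 10 7)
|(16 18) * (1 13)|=2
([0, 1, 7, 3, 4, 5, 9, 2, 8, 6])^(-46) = (9)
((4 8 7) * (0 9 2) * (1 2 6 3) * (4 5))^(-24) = (9)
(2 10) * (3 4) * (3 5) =(2 10)(3 4 5) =[0, 1, 10, 4, 5, 3, 6, 7, 8, 9, 2]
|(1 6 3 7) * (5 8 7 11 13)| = 8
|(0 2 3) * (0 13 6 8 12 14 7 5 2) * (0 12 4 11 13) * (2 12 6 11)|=12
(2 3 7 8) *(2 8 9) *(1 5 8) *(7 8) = (1 5 7 9 2 3 8) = [0, 5, 3, 8, 4, 7, 6, 9, 1, 2]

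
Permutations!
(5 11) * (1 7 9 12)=(1 7 9 12)(5 11)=[0, 7, 2, 3, 4, 11, 6, 9, 8, 12, 10, 5, 1]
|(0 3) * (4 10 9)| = 6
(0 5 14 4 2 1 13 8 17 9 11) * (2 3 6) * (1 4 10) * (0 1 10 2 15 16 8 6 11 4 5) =[0, 13, 5, 11, 3, 14, 15, 7, 17, 4, 10, 1, 12, 6, 2, 16, 8, 9] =(1 13 6 15 16 8 17 9 4 3 11)(2 5 14)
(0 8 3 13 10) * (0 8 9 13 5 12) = (0 9 13 10 8 3 5 12) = [9, 1, 2, 5, 4, 12, 6, 7, 3, 13, 8, 11, 0, 10]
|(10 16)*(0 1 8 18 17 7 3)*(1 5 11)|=|(0 5 11 1 8 18 17 7 3)(10 16)|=18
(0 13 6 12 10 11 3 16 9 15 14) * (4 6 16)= (0 13 16 9 15 14)(3 4 6 12 10 11)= [13, 1, 2, 4, 6, 5, 12, 7, 8, 15, 11, 3, 10, 16, 0, 14, 9]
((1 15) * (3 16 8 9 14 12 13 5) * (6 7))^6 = (3 13 14 8)(5 12 9 16)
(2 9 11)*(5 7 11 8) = [0, 1, 9, 3, 4, 7, 6, 11, 5, 8, 10, 2] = (2 9 8 5 7 11)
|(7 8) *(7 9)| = |(7 8 9)| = 3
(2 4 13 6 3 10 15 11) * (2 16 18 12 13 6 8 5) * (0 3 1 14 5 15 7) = (0 3 10 7)(1 14 5 2 4 6)(8 15 11 16 18 12 13) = [3, 14, 4, 10, 6, 2, 1, 0, 15, 9, 7, 16, 13, 8, 5, 11, 18, 17, 12]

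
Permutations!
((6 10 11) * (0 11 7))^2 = (0 6 7 11 10)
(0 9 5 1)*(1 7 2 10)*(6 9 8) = (0 8 6 9 5 7 2 10 1) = [8, 0, 10, 3, 4, 7, 9, 2, 6, 5, 1]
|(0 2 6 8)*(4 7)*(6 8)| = 6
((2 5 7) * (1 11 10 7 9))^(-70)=(11)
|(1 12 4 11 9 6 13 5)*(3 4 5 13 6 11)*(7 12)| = 4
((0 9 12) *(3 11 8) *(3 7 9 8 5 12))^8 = (12)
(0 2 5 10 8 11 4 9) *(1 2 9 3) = (0 9)(1 2 5 10 8 11 4 3) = [9, 2, 5, 1, 3, 10, 6, 7, 11, 0, 8, 4]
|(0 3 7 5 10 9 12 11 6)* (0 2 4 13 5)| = |(0 3 7)(2 4 13 5 10 9 12 11 6)| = 9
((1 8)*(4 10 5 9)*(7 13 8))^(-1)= (1 8 13 7)(4 9 5 10)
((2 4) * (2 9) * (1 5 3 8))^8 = ((1 5 3 8)(2 4 9))^8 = (2 9 4)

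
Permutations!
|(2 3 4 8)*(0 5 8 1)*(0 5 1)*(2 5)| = |(0 1 2 3 4)(5 8)| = 10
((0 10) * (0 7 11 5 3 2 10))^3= ((2 10 7 11 5 3))^3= (2 11)(3 7)(5 10)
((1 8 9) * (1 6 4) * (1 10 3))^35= ((1 8 9 6 4 10 3))^35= (10)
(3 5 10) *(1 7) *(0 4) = [4, 7, 2, 5, 0, 10, 6, 1, 8, 9, 3] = (0 4)(1 7)(3 5 10)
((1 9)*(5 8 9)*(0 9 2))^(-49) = ((0 9 1 5 8 2))^(-49) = (0 2 8 5 1 9)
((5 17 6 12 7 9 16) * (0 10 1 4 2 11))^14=(17)(0 1 2)(4 11 10)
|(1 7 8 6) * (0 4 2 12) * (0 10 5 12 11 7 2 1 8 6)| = 24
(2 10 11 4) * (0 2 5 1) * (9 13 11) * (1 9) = (0 2 10 1)(4 5 9 13 11) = [2, 0, 10, 3, 5, 9, 6, 7, 8, 13, 1, 4, 12, 11]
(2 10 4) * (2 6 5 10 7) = (2 7)(4 6 5 10) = [0, 1, 7, 3, 6, 10, 5, 2, 8, 9, 4]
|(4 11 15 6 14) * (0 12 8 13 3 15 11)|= 9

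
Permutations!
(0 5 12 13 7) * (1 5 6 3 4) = (0 6 3 4 1 5 12 13 7) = [6, 5, 2, 4, 1, 12, 3, 0, 8, 9, 10, 11, 13, 7]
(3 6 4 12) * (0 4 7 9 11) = [4, 1, 2, 6, 12, 5, 7, 9, 8, 11, 10, 0, 3] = (0 4 12 3 6 7 9 11)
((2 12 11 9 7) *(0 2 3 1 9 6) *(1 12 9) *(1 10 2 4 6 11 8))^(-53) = ((0 4 6)(1 10 2 9 7 3 12 8))^(-53) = (0 4 6)(1 9 12 10 7 8 2 3)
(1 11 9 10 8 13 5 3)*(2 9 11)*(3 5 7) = (1 2 9 10 8 13 7 3) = [0, 2, 9, 1, 4, 5, 6, 3, 13, 10, 8, 11, 12, 7]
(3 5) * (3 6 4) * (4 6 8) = (3 5 8 4) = [0, 1, 2, 5, 3, 8, 6, 7, 4]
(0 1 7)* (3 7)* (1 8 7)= [8, 3, 2, 1, 4, 5, 6, 0, 7]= (0 8 7)(1 3)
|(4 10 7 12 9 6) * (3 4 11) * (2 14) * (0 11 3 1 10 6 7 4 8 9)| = 22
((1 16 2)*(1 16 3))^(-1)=(1 3)(2 16)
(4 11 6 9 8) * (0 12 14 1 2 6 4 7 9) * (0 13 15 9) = [12, 2, 6, 3, 11, 5, 13, 0, 7, 8, 10, 4, 14, 15, 1, 9] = (0 12 14 1 2 6 13 15 9 8 7)(4 11)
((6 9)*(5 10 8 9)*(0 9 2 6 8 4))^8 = (10)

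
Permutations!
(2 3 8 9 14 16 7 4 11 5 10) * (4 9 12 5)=(2 3 8 12 5 10)(4 11)(7 9 14 16)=[0, 1, 3, 8, 11, 10, 6, 9, 12, 14, 2, 4, 5, 13, 16, 15, 7]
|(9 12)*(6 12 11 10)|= |(6 12 9 11 10)|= 5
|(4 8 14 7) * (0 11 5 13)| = 4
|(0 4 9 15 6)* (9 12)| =6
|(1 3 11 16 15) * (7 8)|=10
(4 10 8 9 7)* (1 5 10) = (1 5 10 8 9 7 4) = [0, 5, 2, 3, 1, 10, 6, 4, 9, 7, 8]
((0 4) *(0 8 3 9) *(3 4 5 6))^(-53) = ((0 5 6 3 9)(4 8))^(-53) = (0 6 9 5 3)(4 8)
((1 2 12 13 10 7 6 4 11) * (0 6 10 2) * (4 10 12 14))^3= (0 7 2 11 6 12 14 1 10 13 4)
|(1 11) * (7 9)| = |(1 11)(7 9)| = 2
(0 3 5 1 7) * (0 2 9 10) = (0 3 5 1 7 2 9 10) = [3, 7, 9, 5, 4, 1, 6, 2, 8, 10, 0]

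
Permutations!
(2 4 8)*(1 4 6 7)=[0, 4, 6, 3, 8, 5, 7, 1, 2]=(1 4 8 2 6 7)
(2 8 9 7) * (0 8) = [8, 1, 0, 3, 4, 5, 6, 2, 9, 7] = (0 8 9 7 2)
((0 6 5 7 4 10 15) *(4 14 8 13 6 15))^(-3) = (0 15)(4 10)(5 8)(6 14)(7 13)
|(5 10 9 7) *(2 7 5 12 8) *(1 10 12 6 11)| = |(1 10 9 5 12 8 2 7 6 11)| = 10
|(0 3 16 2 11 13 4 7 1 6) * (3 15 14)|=12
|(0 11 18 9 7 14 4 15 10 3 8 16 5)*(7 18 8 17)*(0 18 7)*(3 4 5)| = |(0 11 8 16 3 17)(4 15 10)(5 18 9 7 14)| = 30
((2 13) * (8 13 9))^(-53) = (2 13 8 9)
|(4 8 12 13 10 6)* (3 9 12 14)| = |(3 9 12 13 10 6 4 8 14)| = 9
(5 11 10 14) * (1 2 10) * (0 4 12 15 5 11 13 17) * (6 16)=[4, 2, 10, 3, 12, 13, 16, 7, 8, 9, 14, 1, 15, 17, 11, 5, 6, 0]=(0 4 12 15 5 13 17)(1 2 10 14 11)(6 16)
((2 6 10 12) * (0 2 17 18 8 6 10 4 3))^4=(0 17 4 10 8)(2 18 3 12 6)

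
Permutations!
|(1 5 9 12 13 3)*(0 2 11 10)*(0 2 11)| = |(0 11 10 2)(1 5 9 12 13 3)| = 12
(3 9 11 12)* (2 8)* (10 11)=(2 8)(3 9 10 11 12)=[0, 1, 8, 9, 4, 5, 6, 7, 2, 10, 11, 12, 3]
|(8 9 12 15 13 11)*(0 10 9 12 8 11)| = 7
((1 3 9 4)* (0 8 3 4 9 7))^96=((9)(0 8 3 7)(1 4))^96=(9)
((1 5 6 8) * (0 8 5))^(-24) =((0 8 1)(5 6))^(-24) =(8)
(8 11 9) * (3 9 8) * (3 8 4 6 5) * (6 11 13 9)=[0, 1, 2, 6, 11, 3, 5, 7, 13, 8, 10, 4, 12, 9]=(3 6 5)(4 11)(8 13 9)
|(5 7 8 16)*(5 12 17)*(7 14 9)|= |(5 14 9 7 8 16 12 17)|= 8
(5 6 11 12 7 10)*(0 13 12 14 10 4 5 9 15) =[13, 1, 2, 3, 5, 6, 11, 4, 8, 15, 9, 14, 7, 12, 10, 0] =(0 13 12 7 4 5 6 11 14 10 9 15)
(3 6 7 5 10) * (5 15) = (3 6 7 15 5 10) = [0, 1, 2, 6, 4, 10, 7, 15, 8, 9, 3, 11, 12, 13, 14, 5]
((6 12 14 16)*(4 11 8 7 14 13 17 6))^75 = ((4 11 8 7 14 16)(6 12 13 17))^75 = (4 7)(6 17 13 12)(8 16)(11 14)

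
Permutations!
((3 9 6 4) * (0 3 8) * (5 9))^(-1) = ((0 3 5 9 6 4 8))^(-1) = (0 8 4 6 9 5 3)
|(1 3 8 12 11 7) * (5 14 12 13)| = |(1 3 8 13 5 14 12 11 7)| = 9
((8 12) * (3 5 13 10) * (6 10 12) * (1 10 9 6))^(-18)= ((1 10 3 5 13 12 8)(6 9))^(-18)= (1 5 8 3 12 10 13)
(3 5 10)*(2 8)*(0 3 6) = (0 3 5 10 6)(2 8) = [3, 1, 8, 5, 4, 10, 0, 7, 2, 9, 6]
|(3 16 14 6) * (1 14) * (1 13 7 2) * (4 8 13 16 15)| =|(16)(1 14 6 3 15 4 8 13 7 2)| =10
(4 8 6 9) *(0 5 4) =(0 5 4 8 6 9) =[5, 1, 2, 3, 8, 4, 9, 7, 6, 0]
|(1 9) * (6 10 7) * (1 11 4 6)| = 7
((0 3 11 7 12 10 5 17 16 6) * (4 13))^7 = ((0 3 11 7 12 10 5 17 16 6)(4 13))^7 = (0 17 12 3 16 10 11 6 5 7)(4 13)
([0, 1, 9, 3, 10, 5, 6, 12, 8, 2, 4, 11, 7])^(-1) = [0, 1, 9, 3, 10, 5, 6, 12, 8, 2, 4, 11, 7]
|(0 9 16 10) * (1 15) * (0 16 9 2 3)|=6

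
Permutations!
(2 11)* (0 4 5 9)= (0 4 5 9)(2 11)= [4, 1, 11, 3, 5, 9, 6, 7, 8, 0, 10, 2]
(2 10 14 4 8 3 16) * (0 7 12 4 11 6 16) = (0 7 12 4 8 3)(2 10 14 11 6 16) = [7, 1, 10, 0, 8, 5, 16, 12, 3, 9, 14, 6, 4, 13, 11, 15, 2]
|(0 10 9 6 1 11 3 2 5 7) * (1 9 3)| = 6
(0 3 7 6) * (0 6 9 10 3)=(3 7 9 10)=[0, 1, 2, 7, 4, 5, 6, 9, 8, 10, 3]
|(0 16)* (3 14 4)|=6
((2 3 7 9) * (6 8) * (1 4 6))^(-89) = ((1 4 6 8)(2 3 7 9))^(-89) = (1 8 6 4)(2 9 7 3)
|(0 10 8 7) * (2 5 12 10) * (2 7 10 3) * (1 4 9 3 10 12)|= |(0 7)(1 4 9 3 2 5)(8 12 10)|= 6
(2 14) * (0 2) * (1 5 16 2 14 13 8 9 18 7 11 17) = (0 14)(1 5 16 2 13 8 9 18 7 11 17) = [14, 5, 13, 3, 4, 16, 6, 11, 9, 18, 10, 17, 12, 8, 0, 15, 2, 1, 7]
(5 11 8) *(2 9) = [0, 1, 9, 3, 4, 11, 6, 7, 5, 2, 10, 8] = (2 9)(5 11 8)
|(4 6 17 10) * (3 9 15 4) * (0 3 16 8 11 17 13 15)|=|(0 3 9)(4 6 13 15)(8 11 17 10 16)|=60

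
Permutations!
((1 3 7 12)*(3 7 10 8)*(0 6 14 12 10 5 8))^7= ((0 6 14 12 1 7 10)(3 5 8))^7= (14)(3 5 8)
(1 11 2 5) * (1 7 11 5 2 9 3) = [0, 5, 2, 1, 4, 7, 6, 11, 8, 3, 10, 9] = (1 5 7 11 9 3)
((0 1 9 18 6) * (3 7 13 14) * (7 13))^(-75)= ((0 1 9 18 6)(3 13 14))^(-75)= (18)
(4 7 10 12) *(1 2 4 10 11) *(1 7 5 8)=(1 2 4 5 8)(7 11)(10 12)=[0, 2, 4, 3, 5, 8, 6, 11, 1, 9, 12, 7, 10]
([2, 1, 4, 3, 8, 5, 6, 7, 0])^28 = (8)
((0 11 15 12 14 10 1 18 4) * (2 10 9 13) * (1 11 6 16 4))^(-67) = (0 6 16 4)(1 18)(2 14 11 13 12 10 9 15)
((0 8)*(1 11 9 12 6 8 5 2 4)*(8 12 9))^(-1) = ((0 5 2 4 1 11 8)(6 12))^(-1) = (0 8 11 1 4 2 5)(6 12)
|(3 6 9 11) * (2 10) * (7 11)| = |(2 10)(3 6 9 7 11)| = 10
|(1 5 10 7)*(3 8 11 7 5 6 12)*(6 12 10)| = 6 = |(1 12 3 8 11 7)(5 6 10)|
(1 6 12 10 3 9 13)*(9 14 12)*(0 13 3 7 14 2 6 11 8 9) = [13, 11, 6, 2, 4, 5, 0, 14, 9, 3, 7, 8, 10, 1, 12] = (0 13 1 11 8 9 3 2 6)(7 14 12 10)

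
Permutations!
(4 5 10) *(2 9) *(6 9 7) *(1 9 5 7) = (1 9 2)(4 7 6 5 10) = [0, 9, 1, 3, 7, 10, 5, 6, 8, 2, 4]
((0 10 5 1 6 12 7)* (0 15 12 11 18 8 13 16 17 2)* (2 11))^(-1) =(0 2 6 1 5 10)(7 12 15)(8 18 11 17 16 13)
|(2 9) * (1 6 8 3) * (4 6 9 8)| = 10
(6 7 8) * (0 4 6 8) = (8)(0 4 6 7) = [4, 1, 2, 3, 6, 5, 7, 0, 8]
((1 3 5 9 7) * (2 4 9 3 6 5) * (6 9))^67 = ((1 9 7)(2 4 6 5 3))^67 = (1 9 7)(2 6 3 4 5)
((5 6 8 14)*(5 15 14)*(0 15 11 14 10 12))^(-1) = ((0 15 10 12)(5 6 8)(11 14))^(-1) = (0 12 10 15)(5 8 6)(11 14)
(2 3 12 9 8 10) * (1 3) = (1 3 12 9 8 10 2) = [0, 3, 1, 12, 4, 5, 6, 7, 10, 8, 2, 11, 9]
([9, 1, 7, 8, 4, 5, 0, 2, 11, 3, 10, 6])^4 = [11, 1, 2, 0, 4, 5, 8, 7, 9, 6, 10, 3]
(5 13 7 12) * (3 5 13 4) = (3 5 4)(7 12 13) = [0, 1, 2, 5, 3, 4, 6, 12, 8, 9, 10, 11, 13, 7]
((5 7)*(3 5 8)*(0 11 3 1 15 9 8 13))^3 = ((0 11 3 5 7 13)(1 15 9 8))^3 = (0 5)(1 8 9 15)(3 13)(7 11)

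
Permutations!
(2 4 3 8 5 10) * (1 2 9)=[0, 2, 4, 8, 3, 10, 6, 7, 5, 1, 9]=(1 2 4 3 8 5 10 9)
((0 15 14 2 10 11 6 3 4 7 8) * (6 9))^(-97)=(0 8 7 4 3 6 9 11 10 2 14 15)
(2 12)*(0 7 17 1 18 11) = (0 7 17 1 18 11)(2 12) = [7, 18, 12, 3, 4, 5, 6, 17, 8, 9, 10, 0, 2, 13, 14, 15, 16, 1, 11]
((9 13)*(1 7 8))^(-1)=(1 8 7)(9 13)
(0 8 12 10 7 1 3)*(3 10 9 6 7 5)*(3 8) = [3, 10, 2, 0, 4, 8, 7, 1, 12, 6, 5, 11, 9] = (0 3)(1 10 5 8 12 9 6 7)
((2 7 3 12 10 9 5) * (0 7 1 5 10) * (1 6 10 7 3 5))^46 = (0 3 12)(2 7 10)(5 9 6)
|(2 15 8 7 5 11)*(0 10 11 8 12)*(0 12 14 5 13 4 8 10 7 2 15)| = 30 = |(0 7 13 4 8 2)(5 10 11 15 14)|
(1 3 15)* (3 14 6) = [0, 14, 2, 15, 4, 5, 3, 7, 8, 9, 10, 11, 12, 13, 6, 1] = (1 14 6 3 15)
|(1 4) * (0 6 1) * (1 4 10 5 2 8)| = 15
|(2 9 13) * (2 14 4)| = |(2 9 13 14 4)| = 5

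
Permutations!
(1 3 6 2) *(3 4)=(1 4 3 6 2)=[0, 4, 1, 6, 3, 5, 2]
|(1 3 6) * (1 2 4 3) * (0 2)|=|(0 2 4 3 6)|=5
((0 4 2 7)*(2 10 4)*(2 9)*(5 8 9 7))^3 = ((0 7)(2 5 8 9)(4 10))^3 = (0 7)(2 9 8 5)(4 10)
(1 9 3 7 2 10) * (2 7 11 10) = [0, 9, 2, 11, 4, 5, 6, 7, 8, 3, 1, 10] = (1 9 3 11 10)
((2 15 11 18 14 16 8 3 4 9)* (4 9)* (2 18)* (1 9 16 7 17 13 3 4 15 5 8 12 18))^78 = ((1 9)(2 5 8 4 15 11)(3 16 12 18 14 7 17 13))^78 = (3 17 14 12)(7 18 16 13)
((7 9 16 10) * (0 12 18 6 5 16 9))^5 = ((0 12 18 6 5 16 10 7))^5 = (0 16 18 7 5 12 10 6)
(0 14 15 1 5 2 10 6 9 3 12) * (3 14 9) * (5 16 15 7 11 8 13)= (0 9 14 7 11 8 13 5 2 10 6 3 12)(1 16 15)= [9, 16, 10, 12, 4, 2, 3, 11, 13, 14, 6, 8, 0, 5, 7, 1, 15]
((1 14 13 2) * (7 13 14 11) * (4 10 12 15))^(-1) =((1 11 7 13 2)(4 10 12 15))^(-1) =(1 2 13 7 11)(4 15 12 10)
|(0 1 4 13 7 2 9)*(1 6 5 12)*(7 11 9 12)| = 11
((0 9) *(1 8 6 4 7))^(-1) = (0 9)(1 7 4 6 8)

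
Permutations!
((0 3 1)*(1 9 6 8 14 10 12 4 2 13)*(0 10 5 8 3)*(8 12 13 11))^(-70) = (14)(1 13 10)(3 6 9)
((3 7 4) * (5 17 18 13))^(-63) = ((3 7 4)(5 17 18 13))^(-63) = (5 17 18 13)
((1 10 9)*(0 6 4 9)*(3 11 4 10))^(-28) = (0 10 6)(1 11 9 3 4)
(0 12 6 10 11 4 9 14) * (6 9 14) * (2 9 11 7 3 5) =(0 12 11 4 14)(2 9 6 10 7 3 5) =[12, 1, 9, 5, 14, 2, 10, 3, 8, 6, 7, 4, 11, 13, 0]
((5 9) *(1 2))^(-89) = ((1 2)(5 9))^(-89) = (1 2)(5 9)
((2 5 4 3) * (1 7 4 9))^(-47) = (1 4 2 9 7 3 5)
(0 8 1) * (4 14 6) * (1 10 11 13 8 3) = [3, 0, 2, 1, 14, 5, 4, 7, 10, 9, 11, 13, 12, 8, 6] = (0 3 1)(4 14 6)(8 10 11 13)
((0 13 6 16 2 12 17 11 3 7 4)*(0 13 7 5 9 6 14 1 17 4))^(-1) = ((0 7)(1 17 11 3 5 9 6 16 2 12 4 13 14))^(-1) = (0 7)(1 14 13 4 12 2 16 6 9 5 3 11 17)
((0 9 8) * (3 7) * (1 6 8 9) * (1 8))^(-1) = (9)(0 8)(1 6)(3 7) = ((9)(0 8)(1 6)(3 7))^(-1)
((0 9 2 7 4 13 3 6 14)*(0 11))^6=((0 9 2 7 4 13 3 6 14 11))^6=(0 3 2 14 4)(6 7 11 13 9)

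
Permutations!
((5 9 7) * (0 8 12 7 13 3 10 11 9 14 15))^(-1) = (0 15 14 5 7 12 8)(3 13 9 11 10)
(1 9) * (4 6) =(1 9)(4 6) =[0, 9, 2, 3, 6, 5, 4, 7, 8, 1]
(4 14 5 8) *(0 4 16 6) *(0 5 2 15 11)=[4, 1, 15, 3, 14, 8, 5, 7, 16, 9, 10, 0, 12, 13, 2, 11, 6]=(0 4 14 2 15 11)(5 8 16 6)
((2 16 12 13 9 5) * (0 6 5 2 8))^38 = (0 5)(2 13 16 9 12)(6 8)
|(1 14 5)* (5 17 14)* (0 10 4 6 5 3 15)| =8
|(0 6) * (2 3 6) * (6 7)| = |(0 2 3 7 6)| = 5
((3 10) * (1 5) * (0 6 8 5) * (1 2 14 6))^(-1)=((0 1)(2 14 6 8 5)(3 10))^(-1)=(0 1)(2 5 8 6 14)(3 10)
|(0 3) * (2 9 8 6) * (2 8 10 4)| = 4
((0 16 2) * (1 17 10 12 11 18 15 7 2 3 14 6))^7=(0 10)(1 7)(2 17)(3 11)(6 15)(12 16)(14 18)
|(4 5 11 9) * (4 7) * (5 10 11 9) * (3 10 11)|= 10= |(3 10)(4 11 5 9 7)|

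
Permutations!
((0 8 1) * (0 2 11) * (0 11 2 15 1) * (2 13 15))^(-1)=(0 8)(1 15 13 2)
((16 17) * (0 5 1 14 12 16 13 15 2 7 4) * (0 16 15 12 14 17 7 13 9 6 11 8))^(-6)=(0 1 9 11)(2 12)(5 17 6 8)(13 15)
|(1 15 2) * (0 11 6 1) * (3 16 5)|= 6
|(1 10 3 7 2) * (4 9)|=|(1 10 3 7 2)(4 9)|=10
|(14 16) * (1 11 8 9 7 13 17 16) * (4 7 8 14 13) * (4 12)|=|(1 11 14)(4 7 12)(8 9)(13 17 16)|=6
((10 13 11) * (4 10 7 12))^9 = ((4 10 13 11 7 12))^9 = (4 11)(7 10)(12 13)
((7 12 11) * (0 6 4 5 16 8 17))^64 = (0 6 4 5 16 8 17)(7 12 11)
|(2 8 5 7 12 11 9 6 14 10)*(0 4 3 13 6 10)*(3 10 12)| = 33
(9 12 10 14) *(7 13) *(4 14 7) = (4 14 9 12 10 7 13) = [0, 1, 2, 3, 14, 5, 6, 13, 8, 12, 7, 11, 10, 4, 9]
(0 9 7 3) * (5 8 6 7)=(0 9 5 8 6 7 3)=[9, 1, 2, 0, 4, 8, 7, 3, 6, 5]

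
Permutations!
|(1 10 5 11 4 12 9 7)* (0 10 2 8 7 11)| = |(0 10 5)(1 2 8 7)(4 12 9 11)| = 12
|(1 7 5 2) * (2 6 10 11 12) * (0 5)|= |(0 5 6 10 11 12 2 1 7)|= 9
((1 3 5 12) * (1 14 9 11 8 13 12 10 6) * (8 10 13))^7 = ((1 3 5 13 12 14 9 11 10 6))^7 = (1 11 12 3 10 14 5 6 9 13)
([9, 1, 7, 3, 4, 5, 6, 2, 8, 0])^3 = (0 9)(2 7)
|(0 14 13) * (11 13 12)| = |(0 14 12 11 13)| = 5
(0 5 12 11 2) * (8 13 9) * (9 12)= (0 5 9 8 13 12 11 2)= [5, 1, 0, 3, 4, 9, 6, 7, 13, 8, 10, 2, 11, 12]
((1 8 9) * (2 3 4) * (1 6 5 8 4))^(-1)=(1 3 2 4)(5 6 9 8)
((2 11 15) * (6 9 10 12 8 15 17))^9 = ((2 11 17 6 9 10 12 8 15))^9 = (17)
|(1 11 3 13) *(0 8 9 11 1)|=6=|(0 8 9 11 3 13)|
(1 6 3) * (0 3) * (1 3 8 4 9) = (0 8 4 9 1 6) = [8, 6, 2, 3, 9, 5, 0, 7, 4, 1]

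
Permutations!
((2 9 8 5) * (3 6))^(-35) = (2 9 8 5)(3 6)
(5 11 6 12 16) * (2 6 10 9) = (2 6 12 16 5 11 10 9) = [0, 1, 6, 3, 4, 11, 12, 7, 8, 2, 9, 10, 16, 13, 14, 15, 5]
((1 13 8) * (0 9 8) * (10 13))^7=(0 9 8 1 10 13)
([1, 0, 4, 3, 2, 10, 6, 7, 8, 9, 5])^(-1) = (0 1)(2 4)(5 10)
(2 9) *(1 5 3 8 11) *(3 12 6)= (1 5 12 6 3 8 11)(2 9)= [0, 5, 9, 8, 4, 12, 3, 7, 11, 2, 10, 1, 6]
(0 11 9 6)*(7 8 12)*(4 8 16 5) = (0 11 9 6)(4 8 12 7 16 5) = [11, 1, 2, 3, 8, 4, 0, 16, 12, 6, 10, 9, 7, 13, 14, 15, 5]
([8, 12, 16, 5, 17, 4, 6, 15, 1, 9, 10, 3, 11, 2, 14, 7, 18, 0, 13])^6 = (0 5 12)(1 17 3)(2 18)(4 11 8)(13 16)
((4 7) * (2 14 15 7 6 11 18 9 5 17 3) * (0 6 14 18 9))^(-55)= ((0 6 11 9 5 17 3 2 18)(4 14 15 7))^(-55)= (0 18 2 3 17 5 9 11 6)(4 14 15 7)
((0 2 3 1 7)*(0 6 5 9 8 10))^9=(0 10 8 9 5 6 7 1 3 2)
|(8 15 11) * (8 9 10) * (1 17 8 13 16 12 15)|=|(1 17 8)(9 10 13 16 12 15 11)|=21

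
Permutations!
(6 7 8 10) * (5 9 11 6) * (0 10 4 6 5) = (0 10)(4 6 7 8)(5 9 11) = [10, 1, 2, 3, 6, 9, 7, 8, 4, 11, 0, 5]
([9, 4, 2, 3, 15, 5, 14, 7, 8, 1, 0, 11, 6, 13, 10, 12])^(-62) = [9, 4, 2, 3, 15, 5, 14, 7, 8, 1, 0, 11, 6, 13, 10, 12]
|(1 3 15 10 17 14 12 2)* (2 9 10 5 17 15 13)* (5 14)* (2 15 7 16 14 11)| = 6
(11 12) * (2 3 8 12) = [0, 1, 3, 8, 4, 5, 6, 7, 12, 9, 10, 2, 11] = (2 3 8 12 11)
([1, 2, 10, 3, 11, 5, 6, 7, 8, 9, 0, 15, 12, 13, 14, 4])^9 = (15)(0 1 2 10)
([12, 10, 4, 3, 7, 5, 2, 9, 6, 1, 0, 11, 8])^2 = [8, 0, 7, 3, 9, 5, 4, 1, 2, 10, 12, 11, 6]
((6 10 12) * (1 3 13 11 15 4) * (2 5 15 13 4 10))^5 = (1 4 3)(2 6 12 10 15 5)(11 13)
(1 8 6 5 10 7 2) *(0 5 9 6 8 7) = [5, 7, 1, 3, 4, 10, 9, 2, 8, 6, 0] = (0 5 10)(1 7 2)(6 9)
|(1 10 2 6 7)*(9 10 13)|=7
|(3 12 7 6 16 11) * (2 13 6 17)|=9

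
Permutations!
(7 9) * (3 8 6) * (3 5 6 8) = (5 6)(7 9) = [0, 1, 2, 3, 4, 6, 5, 9, 8, 7]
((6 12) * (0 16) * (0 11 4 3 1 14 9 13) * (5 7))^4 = (0 3 13 4 9 11 14 16 1)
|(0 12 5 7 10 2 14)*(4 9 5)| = 9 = |(0 12 4 9 5 7 10 2 14)|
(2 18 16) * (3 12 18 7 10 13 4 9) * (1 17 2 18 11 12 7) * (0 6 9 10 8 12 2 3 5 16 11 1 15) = (0 6 9 5 16 18 11 2 15)(1 17 3 7 8 12)(4 10 13) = [6, 17, 15, 7, 10, 16, 9, 8, 12, 5, 13, 2, 1, 4, 14, 0, 18, 3, 11]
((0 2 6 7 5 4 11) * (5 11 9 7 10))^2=(0 6 5 9 11 2 10 4 7)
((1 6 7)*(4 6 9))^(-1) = ((1 9 4 6 7))^(-1) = (1 7 6 4 9)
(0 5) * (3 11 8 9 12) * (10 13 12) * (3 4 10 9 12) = (0 5)(3 11 8 12 4 10 13) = [5, 1, 2, 11, 10, 0, 6, 7, 12, 9, 13, 8, 4, 3]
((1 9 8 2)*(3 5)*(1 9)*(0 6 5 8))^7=(9)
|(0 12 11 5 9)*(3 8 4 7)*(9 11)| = |(0 12 9)(3 8 4 7)(5 11)| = 12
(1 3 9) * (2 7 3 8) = (1 8 2 7 3 9) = [0, 8, 7, 9, 4, 5, 6, 3, 2, 1]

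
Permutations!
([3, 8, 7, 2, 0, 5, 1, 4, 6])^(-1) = (0 4 7 2 3)(1 6 8)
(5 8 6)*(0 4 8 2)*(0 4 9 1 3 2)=(0 9 1 3 2 4 8 6 5)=[9, 3, 4, 2, 8, 0, 5, 7, 6, 1]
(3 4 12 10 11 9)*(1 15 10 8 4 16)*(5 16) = (1 15 10 11 9 3 5 16)(4 12 8) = [0, 15, 2, 5, 12, 16, 6, 7, 4, 3, 11, 9, 8, 13, 14, 10, 1]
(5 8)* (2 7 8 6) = (2 7 8 5 6) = [0, 1, 7, 3, 4, 6, 2, 8, 5]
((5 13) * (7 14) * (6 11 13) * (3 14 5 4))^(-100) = (3 6)(4 5)(7 13)(11 14) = ((3 14 7 5 6 11 13 4))^(-100)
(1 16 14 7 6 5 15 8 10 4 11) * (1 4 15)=(1 16 14 7 6 5)(4 11)(8 10 15)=[0, 16, 2, 3, 11, 1, 5, 6, 10, 9, 15, 4, 12, 13, 7, 8, 14]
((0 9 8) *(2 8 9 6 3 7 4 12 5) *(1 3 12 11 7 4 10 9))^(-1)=((0 6 12 5 2 8)(1 3 4 11 7 10 9))^(-1)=(0 8 2 5 12 6)(1 9 10 7 11 4 3)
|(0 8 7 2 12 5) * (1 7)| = 7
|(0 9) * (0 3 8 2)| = 5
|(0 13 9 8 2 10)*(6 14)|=6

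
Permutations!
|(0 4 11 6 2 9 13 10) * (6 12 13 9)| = 6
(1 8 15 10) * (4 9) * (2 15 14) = (1 8 14 2 15 10)(4 9) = [0, 8, 15, 3, 9, 5, 6, 7, 14, 4, 1, 11, 12, 13, 2, 10]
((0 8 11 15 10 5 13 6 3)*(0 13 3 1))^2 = (0 11 10 3 6)(1 8 15 5 13) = ((0 8 11 15 10 5 3 13 6 1))^2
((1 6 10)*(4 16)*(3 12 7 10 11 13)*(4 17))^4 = ((1 6 11 13 3 12 7 10)(4 16 17))^4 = (1 3)(4 16 17)(6 12)(7 11)(10 13)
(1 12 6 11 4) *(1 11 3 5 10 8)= (1 12 6 3 5 10 8)(4 11)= [0, 12, 2, 5, 11, 10, 3, 7, 1, 9, 8, 4, 6]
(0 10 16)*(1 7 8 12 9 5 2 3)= (0 10 16)(1 7 8 12 9 5 2 3)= [10, 7, 3, 1, 4, 2, 6, 8, 12, 5, 16, 11, 9, 13, 14, 15, 0]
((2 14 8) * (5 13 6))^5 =(2 8 14)(5 6 13) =((2 14 8)(5 13 6))^5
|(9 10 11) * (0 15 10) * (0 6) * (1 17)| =6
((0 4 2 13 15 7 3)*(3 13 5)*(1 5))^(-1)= (0 3 5 1 2 4)(7 15 13)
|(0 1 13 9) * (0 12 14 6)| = 7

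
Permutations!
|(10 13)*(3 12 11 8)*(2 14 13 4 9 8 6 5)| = 12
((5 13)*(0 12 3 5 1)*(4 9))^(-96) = (13) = ((0 12 3 5 13 1)(4 9))^(-96)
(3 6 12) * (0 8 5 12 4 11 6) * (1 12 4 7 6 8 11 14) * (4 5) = [11, 12, 2, 0, 14, 5, 7, 6, 4, 9, 10, 8, 3, 13, 1] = (0 11 8 4 14 1 12 3)(6 7)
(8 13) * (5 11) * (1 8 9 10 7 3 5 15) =(1 8 13 9 10 7 3 5 11 15) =[0, 8, 2, 5, 4, 11, 6, 3, 13, 10, 7, 15, 12, 9, 14, 1]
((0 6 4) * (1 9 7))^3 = ((0 6 4)(1 9 7))^3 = (9)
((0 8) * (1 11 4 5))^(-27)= (0 8)(1 11 4 5)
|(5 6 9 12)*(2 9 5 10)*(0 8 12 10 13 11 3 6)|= |(0 8 12 13 11 3 6 5)(2 9 10)|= 24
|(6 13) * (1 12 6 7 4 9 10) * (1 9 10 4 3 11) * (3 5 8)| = 9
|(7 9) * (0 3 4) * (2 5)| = |(0 3 4)(2 5)(7 9)| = 6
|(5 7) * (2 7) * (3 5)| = 4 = |(2 7 3 5)|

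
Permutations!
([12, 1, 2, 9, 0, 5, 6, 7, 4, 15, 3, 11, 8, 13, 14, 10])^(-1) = (0 4 8 12)(3 10 15 9)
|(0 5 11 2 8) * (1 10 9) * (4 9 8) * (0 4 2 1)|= 8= |(0 5 11 1 10 8 4 9)|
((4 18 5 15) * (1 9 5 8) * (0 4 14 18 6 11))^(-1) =(0 11 6 4)(1 8 18 14 15 5 9)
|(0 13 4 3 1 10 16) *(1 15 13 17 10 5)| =|(0 17 10 16)(1 5)(3 15 13 4)| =4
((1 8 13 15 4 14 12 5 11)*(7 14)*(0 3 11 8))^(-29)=(0 1 11 3)(4 12 13 7 5 15 14 8)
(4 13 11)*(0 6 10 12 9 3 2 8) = (0 6 10 12 9 3 2 8)(4 13 11) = [6, 1, 8, 2, 13, 5, 10, 7, 0, 3, 12, 4, 9, 11]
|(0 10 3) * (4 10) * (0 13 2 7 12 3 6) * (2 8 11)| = 28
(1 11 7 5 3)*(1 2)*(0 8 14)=(0 8 14)(1 11 7 5 3 2)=[8, 11, 1, 2, 4, 3, 6, 5, 14, 9, 10, 7, 12, 13, 0]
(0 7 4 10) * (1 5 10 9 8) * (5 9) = (0 7 4 5 10)(1 9 8) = [7, 9, 2, 3, 5, 10, 6, 4, 1, 8, 0]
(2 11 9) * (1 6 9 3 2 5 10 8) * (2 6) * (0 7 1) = (0 7 1 2 11 3 6 9 5 10 8) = [7, 2, 11, 6, 4, 10, 9, 1, 0, 5, 8, 3]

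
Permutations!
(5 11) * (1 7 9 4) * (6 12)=(1 7 9 4)(5 11)(6 12)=[0, 7, 2, 3, 1, 11, 12, 9, 8, 4, 10, 5, 6]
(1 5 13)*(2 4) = (1 5 13)(2 4) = [0, 5, 4, 3, 2, 13, 6, 7, 8, 9, 10, 11, 12, 1]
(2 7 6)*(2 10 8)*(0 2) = (0 2 7 6 10 8) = [2, 1, 7, 3, 4, 5, 10, 6, 0, 9, 8]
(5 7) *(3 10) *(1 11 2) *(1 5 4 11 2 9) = (1 2 5 7 4 11 9)(3 10) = [0, 2, 5, 10, 11, 7, 6, 4, 8, 1, 3, 9]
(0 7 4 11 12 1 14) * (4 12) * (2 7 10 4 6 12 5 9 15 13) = (0 10 4 11 6 12 1 14)(2 7 5 9 15 13) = [10, 14, 7, 3, 11, 9, 12, 5, 8, 15, 4, 6, 1, 2, 0, 13]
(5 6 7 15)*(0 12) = (0 12)(5 6 7 15) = [12, 1, 2, 3, 4, 6, 7, 15, 8, 9, 10, 11, 0, 13, 14, 5]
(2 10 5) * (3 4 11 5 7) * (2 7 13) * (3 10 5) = [0, 1, 5, 4, 11, 7, 6, 10, 8, 9, 13, 3, 12, 2] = (2 5 7 10 13)(3 4 11)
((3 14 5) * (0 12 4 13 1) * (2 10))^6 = (14)(0 12 4 13 1)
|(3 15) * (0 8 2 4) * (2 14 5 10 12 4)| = |(0 8 14 5 10 12 4)(3 15)| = 14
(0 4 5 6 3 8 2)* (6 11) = [4, 1, 0, 8, 5, 11, 3, 7, 2, 9, 10, 6] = (0 4 5 11 6 3 8 2)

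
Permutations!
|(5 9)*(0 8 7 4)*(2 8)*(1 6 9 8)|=|(0 2 1 6 9 5 8 7 4)|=9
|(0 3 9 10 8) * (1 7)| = 10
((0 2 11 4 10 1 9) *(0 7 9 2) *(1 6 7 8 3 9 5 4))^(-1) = (1 11 2)(3 8 9)(4 5 7 6 10)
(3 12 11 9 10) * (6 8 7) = [0, 1, 2, 12, 4, 5, 8, 6, 7, 10, 3, 9, 11] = (3 12 11 9 10)(6 8 7)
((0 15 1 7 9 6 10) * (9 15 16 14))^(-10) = (0 14 6)(1 15 7)(9 10 16)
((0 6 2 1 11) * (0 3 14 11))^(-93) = (14)(0 1 2 6)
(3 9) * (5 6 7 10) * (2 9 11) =(2 9 3 11)(5 6 7 10) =[0, 1, 9, 11, 4, 6, 7, 10, 8, 3, 5, 2]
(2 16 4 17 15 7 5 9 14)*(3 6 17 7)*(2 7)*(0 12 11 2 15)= (0 12 11 2 16 4 15 3 6 17)(5 9 14 7)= [12, 1, 16, 6, 15, 9, 17, 5, 8, 14, 10, 2, 11, 13, 7, 3, 4, 0]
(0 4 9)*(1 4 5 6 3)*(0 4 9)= (0 5 6 3 1 9 4)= [5, 9, 2, 1, 0, 6, 3, 7, 8, 4]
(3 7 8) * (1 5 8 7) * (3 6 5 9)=(1 9 3)(5 8 6)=[0, 9, 2, 1, 4, 8, 5, 7, 6, 3]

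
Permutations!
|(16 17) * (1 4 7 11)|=4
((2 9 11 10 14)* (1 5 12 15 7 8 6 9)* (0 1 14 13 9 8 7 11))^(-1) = ((0 1 5 12 15 11 10 13 9)(2 14)(6 8))^(-1) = (0 9 13 10 11 15 12 5 1)(2 14)(6 8)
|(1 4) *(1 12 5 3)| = 5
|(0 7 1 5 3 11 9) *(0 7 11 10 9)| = |(0 11)(1 5 3 10 9 7)| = 6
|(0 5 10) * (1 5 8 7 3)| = 7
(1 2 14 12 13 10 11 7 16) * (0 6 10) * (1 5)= (0 6 10 11 7 16 5 1 2 14 12 13)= [6, 2, 14, 3, 4, 1, 10, 16, 8, 9, 11, 7, 13, 0, 12, 15, 5]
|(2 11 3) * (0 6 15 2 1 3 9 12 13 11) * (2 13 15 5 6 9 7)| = 8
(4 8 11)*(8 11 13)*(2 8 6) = (2 8 13 6)(4 11) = [0, 1, 8, 3, 11, 5, 2, 7, 13, 9, 10, 4, 12, 6]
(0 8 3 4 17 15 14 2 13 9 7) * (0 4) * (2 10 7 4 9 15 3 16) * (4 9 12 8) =(0 4 17 3)(2 13 15 14 10 7 12 8 16) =[4, 1, 13, 0, 17, 5, 6, 12, 16, 9, 7, 11, 8, 15, 10, 14, 2, 3]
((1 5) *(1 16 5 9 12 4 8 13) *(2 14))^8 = (16)(1 12 8)(4 13 9)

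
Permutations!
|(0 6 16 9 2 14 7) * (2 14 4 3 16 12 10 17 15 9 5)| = |(0 6 12 10 17 15 9 14 7)(2 4 3 16 5)| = 45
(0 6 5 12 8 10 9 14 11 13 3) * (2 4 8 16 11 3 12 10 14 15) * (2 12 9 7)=(0 6 5 10 7 2 4 8 14 3)(9 15 12 16 11 13)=[6, 1, 4, 0, 8, 10, 5, 2, 14, 15, 7, 13, 16, 9, 3, 12, 11]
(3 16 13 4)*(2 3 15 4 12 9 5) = (2 3 16 13 12 9 5)(4 15) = [0, 1, 3, 16, 15, 2, 6, 7, 8, 5, 10, 11, 9, 12, 14, 4, 13]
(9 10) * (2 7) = [0, 1, 7, 3, 4, 5, 6, 2, 8, 10, 9] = (2 7)(9 10)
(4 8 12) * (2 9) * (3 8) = (2 9)(3 8 12 4) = [0, 1, 9, 8, 3, 5, 6, 7, 12, 2, 10, 11, 4]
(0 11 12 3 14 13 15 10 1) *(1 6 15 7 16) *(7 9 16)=(0 11 12 3 14 13 9 16 1)(6 15 10)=[11, 0, 2, 14, 4, 5, 15, 7, 8, 16, 6, 12, 3, 9, 13, 10, 1]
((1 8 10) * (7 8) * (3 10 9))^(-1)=(1 10 3 9 8 7)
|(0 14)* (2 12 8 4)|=|(0 14)(2 12 8 4)|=4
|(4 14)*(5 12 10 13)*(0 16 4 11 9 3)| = 28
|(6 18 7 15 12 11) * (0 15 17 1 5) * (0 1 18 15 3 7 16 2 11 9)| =12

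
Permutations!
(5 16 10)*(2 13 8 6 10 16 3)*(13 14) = (16)(2 14 13 8 6 10 5 3) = [0, 1, 14, 2, 4, 3, 10, 7, 6, 9, 5, 11, 12, 8, 13, 15, 16]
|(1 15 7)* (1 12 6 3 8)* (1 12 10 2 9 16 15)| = 12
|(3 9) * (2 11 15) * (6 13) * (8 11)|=4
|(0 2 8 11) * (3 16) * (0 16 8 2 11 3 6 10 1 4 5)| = |(0 11 16 6 10 1 4 5)(3 8)| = 8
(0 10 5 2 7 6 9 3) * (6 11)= (0 10 5 2 7 11 6 9 3)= [10, 1, 7, 0, 4, 2, 9, 11, 8, 3, 5, 6]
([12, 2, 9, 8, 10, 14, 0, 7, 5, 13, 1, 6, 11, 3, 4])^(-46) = [11, 3, 8, 4, 9, 1, 12, 7, 10, 5, 13, 0, 6, 14, 2]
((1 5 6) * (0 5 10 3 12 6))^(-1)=((0 5)(1 10 3 12 6))^(-1)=(0 5)(1 6 12 3 10)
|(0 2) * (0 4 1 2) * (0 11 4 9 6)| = |(0 11 4 1 2 9 6)| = 7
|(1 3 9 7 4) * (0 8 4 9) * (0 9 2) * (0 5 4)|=|(0 8)(1 3 9 7 2 5 4)|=14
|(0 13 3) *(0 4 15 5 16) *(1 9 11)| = 21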